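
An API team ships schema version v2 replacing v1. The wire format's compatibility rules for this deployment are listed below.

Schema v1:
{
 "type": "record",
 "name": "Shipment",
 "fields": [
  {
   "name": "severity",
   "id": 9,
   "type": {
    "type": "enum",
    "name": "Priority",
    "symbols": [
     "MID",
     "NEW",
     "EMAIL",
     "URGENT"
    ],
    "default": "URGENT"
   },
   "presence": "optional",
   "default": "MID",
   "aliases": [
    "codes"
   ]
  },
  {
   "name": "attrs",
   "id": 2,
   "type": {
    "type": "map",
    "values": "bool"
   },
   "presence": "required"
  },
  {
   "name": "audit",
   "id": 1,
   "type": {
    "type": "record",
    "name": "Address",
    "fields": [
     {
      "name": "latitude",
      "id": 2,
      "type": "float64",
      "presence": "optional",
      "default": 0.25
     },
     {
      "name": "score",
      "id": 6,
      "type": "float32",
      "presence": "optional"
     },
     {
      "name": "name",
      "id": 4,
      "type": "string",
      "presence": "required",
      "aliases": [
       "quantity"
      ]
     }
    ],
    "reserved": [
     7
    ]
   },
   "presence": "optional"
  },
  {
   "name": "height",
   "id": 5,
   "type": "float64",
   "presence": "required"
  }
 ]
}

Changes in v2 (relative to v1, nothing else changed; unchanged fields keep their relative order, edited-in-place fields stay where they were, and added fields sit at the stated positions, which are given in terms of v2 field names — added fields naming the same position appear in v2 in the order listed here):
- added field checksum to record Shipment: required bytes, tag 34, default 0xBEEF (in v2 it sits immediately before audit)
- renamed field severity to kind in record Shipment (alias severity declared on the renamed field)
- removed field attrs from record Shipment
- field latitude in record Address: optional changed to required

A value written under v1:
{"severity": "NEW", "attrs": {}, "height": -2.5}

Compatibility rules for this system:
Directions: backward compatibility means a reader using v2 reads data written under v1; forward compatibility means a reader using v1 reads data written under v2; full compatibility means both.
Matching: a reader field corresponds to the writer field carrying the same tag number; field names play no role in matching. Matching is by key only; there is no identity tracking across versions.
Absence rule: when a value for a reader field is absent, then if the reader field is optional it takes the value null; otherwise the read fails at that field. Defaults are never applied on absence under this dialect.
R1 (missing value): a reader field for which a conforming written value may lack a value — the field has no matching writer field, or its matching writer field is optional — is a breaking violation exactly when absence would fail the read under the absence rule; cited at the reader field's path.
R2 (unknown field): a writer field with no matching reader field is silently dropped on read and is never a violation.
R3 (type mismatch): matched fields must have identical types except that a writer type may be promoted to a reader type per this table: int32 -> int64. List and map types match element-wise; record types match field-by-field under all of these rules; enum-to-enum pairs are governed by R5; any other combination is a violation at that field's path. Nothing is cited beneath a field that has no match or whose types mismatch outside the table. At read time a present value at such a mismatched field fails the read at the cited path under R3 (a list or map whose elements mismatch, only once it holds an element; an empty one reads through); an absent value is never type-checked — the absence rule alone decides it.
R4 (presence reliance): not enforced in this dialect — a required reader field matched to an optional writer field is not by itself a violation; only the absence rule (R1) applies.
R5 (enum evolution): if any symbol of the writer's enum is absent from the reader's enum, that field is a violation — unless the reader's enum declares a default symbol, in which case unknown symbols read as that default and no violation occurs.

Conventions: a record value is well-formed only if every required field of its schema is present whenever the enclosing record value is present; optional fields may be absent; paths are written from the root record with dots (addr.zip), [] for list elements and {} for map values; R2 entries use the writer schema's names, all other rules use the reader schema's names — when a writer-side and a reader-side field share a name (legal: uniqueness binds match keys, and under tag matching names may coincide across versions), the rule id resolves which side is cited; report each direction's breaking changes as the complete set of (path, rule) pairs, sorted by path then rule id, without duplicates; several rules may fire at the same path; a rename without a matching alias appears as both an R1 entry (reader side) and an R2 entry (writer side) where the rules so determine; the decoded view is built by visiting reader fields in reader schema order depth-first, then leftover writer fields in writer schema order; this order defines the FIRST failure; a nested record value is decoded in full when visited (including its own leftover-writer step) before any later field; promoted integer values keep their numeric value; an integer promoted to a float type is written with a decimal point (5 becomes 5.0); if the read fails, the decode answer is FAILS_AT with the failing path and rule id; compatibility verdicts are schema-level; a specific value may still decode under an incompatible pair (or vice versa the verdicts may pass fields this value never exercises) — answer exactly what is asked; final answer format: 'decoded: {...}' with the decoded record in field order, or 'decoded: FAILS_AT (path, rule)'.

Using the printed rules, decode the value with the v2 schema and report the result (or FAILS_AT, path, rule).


decoded: FAILS_AT (checksum, R1)

arrows below run writer -> reader for Shipment
migrating the Shipment value to v2:
  kind := "NEW" (from writer severity)
  read fails at checksum under R1 (no fill)
  => FAILS_AT (checksum, R1)
diffs on Shipment not affecting the asked answer:
  renamed field severity to kind in record Shipment (alias severity declared on the renamed field) -> fires no rule on Shipment under this dialect and leaves the result unchanged
  removed field attrs from record Shipment -> matters for Shipment compatibility verdicts, not for this value's decode
  field latitude in record Address: optional changed to required -> matters for Shipment compatibility verdicts, not for this value's decode


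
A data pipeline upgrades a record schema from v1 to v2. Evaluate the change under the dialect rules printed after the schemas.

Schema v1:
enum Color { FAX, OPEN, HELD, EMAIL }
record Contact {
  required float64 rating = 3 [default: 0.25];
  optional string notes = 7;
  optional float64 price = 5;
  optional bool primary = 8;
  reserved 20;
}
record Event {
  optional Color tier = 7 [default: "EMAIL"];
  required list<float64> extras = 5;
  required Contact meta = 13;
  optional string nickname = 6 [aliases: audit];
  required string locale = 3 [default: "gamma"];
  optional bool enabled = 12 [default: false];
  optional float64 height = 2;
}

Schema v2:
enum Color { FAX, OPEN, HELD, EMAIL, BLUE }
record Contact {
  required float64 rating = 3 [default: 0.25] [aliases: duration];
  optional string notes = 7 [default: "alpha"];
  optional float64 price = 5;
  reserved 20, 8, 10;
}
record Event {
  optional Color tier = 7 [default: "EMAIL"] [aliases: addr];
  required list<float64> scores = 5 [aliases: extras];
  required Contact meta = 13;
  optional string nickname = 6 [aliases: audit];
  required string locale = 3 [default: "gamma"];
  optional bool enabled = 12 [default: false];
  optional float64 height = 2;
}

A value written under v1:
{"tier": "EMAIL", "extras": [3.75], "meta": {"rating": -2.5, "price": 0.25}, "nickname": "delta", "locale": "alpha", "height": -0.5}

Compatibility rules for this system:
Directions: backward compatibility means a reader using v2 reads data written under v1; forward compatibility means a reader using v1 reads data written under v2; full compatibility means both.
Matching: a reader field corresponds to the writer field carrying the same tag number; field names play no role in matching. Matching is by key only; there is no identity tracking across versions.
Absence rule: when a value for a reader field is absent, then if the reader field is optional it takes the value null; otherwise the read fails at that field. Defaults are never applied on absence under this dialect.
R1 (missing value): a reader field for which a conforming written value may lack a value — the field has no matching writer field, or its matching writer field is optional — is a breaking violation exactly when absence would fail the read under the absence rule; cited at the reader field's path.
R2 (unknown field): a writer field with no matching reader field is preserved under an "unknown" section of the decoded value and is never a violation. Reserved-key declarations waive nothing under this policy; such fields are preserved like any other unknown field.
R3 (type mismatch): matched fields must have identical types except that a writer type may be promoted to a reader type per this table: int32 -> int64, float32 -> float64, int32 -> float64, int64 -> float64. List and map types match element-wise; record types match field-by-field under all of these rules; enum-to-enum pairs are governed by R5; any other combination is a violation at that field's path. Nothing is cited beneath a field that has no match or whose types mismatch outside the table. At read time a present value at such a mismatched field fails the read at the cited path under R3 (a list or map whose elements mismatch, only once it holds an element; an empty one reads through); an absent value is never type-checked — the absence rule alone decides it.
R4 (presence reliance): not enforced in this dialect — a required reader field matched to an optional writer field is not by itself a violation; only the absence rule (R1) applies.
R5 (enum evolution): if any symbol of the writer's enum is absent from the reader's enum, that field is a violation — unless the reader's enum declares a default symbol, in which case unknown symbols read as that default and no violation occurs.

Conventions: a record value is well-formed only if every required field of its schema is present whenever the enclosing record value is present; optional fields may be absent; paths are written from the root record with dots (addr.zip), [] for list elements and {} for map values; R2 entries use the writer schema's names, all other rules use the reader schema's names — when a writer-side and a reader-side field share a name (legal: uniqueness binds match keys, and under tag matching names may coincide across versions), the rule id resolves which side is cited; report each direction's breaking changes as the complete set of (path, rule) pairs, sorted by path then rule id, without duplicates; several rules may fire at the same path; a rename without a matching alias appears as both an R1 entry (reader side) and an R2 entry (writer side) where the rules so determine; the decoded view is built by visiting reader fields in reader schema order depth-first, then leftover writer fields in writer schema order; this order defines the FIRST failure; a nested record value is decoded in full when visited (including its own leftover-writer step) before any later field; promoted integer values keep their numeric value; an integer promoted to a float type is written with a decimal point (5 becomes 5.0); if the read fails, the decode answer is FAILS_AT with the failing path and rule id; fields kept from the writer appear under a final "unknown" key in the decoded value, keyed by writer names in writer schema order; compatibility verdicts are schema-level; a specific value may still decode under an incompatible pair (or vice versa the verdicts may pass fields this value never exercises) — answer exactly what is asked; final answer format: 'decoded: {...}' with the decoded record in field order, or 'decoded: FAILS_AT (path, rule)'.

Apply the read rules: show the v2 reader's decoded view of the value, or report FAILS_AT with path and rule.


arrows below run writer -> reader for Event
decode walk for Event under reader schema v2:
  tier := "EMAIL"
  scores := [3.75] (from writer extras)
  meta.rating := -2.5
  meta.notes := null (absent, optional -> null)
  meta.price := 0.25
  nickname := "delta"
  locale := "alpha"
  enabled := null (absent, optional -> null)
  height := -0.5
  => decoded: {"tier": "EMAIL", "scores": [3.75], "meta": {"rating": -2.5, "notes": null, "price": 0.25}, "nickname": "delta", "locale": "alpha", "enabled": null, "height": -0.5}
checking off the Event differences that do not matter here:
  enum Color (field tier in record Event): symbol BLUE added -> a verdict-level change on Event — the shown value reads the same
  field notes in record Contact: default set to "alpha" -> fires no rule on Event under this dialect and leaves the result unchanged

decoded: {"tier": "EMAIL", "scores": [3.75], "meta": {"rating": -2.5, "notes": null, "price": 0.25}, "nickname": "delta", "locale": "alpha", "enabled": null, "height": -0.5}


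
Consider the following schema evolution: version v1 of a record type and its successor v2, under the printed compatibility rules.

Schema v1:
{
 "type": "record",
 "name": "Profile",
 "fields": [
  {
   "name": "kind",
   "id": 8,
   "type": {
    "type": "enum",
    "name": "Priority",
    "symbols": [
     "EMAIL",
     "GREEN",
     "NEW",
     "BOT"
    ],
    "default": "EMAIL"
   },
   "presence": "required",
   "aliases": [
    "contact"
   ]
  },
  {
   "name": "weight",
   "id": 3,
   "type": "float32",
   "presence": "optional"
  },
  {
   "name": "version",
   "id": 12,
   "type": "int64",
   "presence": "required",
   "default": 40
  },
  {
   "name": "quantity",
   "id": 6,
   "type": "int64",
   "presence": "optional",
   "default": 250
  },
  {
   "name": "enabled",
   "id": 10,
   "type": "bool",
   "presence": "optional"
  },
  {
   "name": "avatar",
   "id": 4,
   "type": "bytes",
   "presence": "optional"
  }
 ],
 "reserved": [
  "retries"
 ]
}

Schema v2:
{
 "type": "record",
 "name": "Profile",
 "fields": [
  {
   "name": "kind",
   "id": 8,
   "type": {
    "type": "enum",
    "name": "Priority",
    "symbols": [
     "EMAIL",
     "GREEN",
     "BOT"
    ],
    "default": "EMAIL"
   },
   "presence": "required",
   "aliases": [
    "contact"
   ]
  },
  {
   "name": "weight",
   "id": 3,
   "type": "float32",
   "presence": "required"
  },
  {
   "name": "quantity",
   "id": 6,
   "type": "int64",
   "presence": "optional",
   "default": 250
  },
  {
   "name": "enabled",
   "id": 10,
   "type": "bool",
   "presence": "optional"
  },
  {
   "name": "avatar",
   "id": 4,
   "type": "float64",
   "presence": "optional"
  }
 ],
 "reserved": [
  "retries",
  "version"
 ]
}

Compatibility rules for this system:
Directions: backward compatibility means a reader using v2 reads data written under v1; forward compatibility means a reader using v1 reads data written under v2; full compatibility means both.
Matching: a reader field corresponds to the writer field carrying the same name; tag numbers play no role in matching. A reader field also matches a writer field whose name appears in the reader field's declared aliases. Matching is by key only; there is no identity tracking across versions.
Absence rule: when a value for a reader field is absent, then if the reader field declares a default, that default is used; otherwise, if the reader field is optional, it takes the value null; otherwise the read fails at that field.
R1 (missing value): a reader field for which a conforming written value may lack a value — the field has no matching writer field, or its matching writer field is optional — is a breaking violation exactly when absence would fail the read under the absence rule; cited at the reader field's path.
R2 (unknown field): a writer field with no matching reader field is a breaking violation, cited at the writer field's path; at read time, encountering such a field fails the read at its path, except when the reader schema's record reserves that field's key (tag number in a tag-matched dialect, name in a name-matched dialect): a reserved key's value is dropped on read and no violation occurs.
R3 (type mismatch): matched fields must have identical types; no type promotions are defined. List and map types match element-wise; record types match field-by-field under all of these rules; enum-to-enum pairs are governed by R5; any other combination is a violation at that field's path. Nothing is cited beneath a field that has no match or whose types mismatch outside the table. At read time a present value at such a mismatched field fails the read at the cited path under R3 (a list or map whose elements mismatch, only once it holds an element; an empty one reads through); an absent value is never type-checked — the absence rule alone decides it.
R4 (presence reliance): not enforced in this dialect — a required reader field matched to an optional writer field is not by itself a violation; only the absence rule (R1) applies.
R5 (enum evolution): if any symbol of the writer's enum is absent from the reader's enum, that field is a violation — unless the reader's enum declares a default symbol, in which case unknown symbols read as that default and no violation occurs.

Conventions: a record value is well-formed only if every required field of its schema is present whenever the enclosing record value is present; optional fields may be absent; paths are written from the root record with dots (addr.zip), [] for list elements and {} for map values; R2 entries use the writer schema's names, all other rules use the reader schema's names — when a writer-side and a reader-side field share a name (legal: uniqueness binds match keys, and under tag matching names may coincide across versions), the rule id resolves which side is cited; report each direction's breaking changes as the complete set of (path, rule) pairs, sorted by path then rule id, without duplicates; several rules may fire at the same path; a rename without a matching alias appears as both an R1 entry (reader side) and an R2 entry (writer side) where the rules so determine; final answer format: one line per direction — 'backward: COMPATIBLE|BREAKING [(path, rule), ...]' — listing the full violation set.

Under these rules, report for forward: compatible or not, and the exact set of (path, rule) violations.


forward: BREAKING [(avatar, R3)]

the writer's type comes first in each Profile pair
forward analysis of Profile with v1 as reader and v2 as writer:
  kind <- kind (Priority -> Priority, writer required)
  weight <- weight (float32 -> float32, writer required)
  version: no writer-side match
  quantity <- quantity (int64 -> int64, writer optional)
  enabled <- enabled (bool -> bool, writer optional)
  avatar <- avatar (float64 -> bytes, writer optional)
  violation R3 at avatar
  => 1 violation(s): forward is BREAKING for Profile
the other Profile changes do not affect what is asked:
  field weight in record Profile: optional changed to required -> matters only for Profile's backward compatibility — outside the asked direction
  removed field version from record Profile (its key "version" joins the reserved list) -> triggers nothing under Profile's printed rules — same verdict
  enum Priority (field kind in record Profile): symbol NEW removed -> triggers nothing under Profile's printed rules — same verdict


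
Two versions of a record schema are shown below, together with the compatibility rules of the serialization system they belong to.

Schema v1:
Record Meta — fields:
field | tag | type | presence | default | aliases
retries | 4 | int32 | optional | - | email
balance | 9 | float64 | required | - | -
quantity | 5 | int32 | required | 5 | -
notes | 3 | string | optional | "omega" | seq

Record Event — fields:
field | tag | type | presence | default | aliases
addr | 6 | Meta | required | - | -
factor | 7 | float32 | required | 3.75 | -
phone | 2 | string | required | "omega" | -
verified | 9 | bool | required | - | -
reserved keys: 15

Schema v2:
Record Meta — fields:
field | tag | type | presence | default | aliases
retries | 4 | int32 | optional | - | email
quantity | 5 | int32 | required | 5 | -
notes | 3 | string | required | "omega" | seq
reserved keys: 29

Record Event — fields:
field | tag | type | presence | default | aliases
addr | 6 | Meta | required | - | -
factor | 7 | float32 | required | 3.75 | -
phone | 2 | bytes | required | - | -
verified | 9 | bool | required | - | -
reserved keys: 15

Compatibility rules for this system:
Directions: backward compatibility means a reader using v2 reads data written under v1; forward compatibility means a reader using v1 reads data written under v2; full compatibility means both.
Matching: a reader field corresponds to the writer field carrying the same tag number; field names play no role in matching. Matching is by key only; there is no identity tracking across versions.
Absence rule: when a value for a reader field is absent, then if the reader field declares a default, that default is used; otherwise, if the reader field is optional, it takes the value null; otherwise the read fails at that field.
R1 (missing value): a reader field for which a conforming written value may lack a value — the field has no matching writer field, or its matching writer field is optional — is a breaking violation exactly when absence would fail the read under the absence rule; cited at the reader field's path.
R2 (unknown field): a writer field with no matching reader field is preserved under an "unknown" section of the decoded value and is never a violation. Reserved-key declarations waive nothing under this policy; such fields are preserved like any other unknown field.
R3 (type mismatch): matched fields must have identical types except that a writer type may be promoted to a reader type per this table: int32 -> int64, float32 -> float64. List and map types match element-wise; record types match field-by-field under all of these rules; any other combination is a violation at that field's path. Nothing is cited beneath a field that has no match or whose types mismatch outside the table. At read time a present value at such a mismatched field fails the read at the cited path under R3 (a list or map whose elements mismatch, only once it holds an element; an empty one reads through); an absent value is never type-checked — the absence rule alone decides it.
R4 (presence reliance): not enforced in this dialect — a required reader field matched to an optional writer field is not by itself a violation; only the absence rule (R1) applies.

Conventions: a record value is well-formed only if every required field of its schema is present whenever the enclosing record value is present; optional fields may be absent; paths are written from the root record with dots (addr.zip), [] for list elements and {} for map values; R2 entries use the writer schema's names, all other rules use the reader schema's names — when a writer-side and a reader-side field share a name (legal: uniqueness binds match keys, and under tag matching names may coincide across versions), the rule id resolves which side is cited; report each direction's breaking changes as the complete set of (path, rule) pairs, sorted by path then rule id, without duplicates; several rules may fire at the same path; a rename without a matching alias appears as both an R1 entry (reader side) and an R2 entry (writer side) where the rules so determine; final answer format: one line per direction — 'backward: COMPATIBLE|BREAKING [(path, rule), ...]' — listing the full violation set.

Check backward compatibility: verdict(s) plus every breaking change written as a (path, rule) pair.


backward: BREAKING [(phone, R3)]

in Event below, arrows point writer -> reader
backward pass over Event, reader schema v2, writer schema v1:
  addr <- addr (Meta -> Meta, writer required)
  factor <- factor (float32 -> float32, writer required)
  phone <- phone (string -> bytes, writer required)
  verified <- verified (bool -> bool, writer required)
  addr.retries <- addr.retries (int32 -> int32, writer optional)
  addr.quantity <- addr.quantity (int32 -> int32, writer required)
  addr.notes <- addr.notes (string -> string, writer optional)
  writer field addr.balance has no reader counterpart
  breaking: (phone, R3)
  backward on Event therefore BREAKING (1)
the rest of the Event diff is inert for this question:
  field notes in record Meta: optional changed to required -> triggers nothing under Event's printed rules — same verdict
  removed field balance from record Meta -> fires only in the forward direction of Event, which is not asked here


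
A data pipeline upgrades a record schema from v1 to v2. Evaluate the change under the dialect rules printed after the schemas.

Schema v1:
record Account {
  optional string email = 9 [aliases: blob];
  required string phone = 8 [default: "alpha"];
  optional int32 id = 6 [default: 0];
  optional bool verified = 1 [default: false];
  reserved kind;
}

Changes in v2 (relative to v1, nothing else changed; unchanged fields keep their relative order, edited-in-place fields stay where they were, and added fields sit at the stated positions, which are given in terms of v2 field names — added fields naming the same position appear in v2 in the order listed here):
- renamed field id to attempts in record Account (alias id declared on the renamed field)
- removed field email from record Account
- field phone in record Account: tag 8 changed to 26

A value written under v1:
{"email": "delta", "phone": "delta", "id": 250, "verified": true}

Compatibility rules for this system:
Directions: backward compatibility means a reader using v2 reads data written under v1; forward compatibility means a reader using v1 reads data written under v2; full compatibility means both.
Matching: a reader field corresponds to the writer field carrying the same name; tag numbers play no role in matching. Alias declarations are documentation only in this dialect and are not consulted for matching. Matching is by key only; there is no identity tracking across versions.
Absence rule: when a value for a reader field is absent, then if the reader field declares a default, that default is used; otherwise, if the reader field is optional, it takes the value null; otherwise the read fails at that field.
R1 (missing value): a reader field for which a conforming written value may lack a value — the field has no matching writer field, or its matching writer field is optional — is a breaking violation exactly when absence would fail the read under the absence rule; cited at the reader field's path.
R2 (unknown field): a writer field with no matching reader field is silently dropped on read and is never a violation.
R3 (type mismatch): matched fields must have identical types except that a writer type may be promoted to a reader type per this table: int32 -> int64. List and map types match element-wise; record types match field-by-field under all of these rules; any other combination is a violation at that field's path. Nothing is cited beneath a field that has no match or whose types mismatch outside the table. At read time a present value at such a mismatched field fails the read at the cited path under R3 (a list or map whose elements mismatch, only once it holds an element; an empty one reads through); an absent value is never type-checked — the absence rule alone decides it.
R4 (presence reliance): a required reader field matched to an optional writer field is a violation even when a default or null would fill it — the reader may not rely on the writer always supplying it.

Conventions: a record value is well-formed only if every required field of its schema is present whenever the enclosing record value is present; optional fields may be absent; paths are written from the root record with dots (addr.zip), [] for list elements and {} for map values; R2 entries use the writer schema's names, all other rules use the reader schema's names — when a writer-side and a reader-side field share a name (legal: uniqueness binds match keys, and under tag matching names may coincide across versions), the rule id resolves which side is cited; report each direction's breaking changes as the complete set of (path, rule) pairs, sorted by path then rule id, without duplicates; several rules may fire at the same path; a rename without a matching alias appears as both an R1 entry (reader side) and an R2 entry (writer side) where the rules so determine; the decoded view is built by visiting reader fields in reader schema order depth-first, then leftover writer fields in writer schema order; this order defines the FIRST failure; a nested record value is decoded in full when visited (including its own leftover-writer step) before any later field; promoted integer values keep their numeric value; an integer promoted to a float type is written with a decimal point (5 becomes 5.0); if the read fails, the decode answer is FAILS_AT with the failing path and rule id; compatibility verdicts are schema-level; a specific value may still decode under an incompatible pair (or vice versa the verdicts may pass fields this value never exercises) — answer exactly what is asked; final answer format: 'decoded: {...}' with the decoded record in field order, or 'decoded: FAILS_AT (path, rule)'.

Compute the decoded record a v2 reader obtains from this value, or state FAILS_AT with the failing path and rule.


decoded: {"phone": "delta", "attempts": 0, "verified": true}

arrows below run writer -> reader for Account
decode (reader v2):
  phone := "delta"
  attempts := 0 (absent -> default)
  verified := true
  writer email: unknown -> dropped
  writer id: unknown -> dropped
  => decoded: {"phone": "delta", "attempts": 0, "verified": true}
the other Account changes do not affect what is asked:
  field phone in record Account: tag 8 changed to 26 -> no rule fires on it and the decoded Account view is identical with or without it


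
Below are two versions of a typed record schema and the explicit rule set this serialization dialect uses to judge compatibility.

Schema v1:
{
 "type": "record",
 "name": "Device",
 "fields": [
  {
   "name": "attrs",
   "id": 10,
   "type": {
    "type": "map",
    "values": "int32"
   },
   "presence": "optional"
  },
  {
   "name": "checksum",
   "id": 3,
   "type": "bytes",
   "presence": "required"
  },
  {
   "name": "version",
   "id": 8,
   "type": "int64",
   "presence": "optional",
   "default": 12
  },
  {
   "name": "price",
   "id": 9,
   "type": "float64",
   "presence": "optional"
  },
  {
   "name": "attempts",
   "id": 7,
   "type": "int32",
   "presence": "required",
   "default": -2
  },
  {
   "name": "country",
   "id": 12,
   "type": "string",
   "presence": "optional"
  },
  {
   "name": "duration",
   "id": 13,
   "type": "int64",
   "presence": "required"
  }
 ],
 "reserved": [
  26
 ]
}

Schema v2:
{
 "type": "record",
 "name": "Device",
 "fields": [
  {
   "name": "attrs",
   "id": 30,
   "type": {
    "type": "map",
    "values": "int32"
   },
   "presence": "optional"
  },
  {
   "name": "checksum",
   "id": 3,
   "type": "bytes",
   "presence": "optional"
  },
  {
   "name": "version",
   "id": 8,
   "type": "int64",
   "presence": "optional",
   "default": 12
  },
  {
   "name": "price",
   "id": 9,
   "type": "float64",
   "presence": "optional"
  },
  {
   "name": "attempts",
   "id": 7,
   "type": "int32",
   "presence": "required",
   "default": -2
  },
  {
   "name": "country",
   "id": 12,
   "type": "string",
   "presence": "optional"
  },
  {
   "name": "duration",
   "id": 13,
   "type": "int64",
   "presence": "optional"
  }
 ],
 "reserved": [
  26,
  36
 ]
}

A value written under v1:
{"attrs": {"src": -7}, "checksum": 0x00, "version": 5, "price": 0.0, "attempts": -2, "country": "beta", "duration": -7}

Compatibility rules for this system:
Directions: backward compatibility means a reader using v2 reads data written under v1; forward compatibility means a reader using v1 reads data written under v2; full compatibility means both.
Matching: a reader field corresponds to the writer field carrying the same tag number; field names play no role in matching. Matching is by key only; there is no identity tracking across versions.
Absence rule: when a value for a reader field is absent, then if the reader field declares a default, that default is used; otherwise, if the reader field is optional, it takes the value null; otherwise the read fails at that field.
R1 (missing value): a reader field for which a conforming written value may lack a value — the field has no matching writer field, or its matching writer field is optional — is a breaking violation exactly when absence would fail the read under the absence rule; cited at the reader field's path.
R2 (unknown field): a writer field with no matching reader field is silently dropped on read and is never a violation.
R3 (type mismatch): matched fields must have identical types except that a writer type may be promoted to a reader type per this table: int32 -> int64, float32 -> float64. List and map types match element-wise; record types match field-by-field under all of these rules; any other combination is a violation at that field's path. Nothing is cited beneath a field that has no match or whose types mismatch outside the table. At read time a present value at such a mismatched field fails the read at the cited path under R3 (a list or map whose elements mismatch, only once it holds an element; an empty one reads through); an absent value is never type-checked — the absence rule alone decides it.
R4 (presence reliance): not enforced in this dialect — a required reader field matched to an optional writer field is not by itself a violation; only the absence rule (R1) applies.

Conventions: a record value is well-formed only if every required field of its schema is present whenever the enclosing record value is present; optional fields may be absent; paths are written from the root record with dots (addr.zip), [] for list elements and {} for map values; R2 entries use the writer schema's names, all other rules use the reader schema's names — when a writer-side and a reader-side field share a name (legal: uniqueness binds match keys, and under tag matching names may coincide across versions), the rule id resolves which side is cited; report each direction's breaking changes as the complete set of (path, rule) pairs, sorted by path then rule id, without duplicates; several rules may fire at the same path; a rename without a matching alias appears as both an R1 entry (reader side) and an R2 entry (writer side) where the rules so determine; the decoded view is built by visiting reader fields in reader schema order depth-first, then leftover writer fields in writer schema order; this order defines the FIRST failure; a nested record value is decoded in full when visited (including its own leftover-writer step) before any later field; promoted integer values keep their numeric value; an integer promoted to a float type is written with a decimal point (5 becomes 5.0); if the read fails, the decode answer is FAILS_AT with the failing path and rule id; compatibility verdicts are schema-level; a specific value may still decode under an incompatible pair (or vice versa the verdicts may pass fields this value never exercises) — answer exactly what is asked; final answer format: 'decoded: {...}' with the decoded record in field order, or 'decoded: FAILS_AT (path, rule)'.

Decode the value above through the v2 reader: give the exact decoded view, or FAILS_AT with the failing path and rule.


the writer's type comes first in each Device pair
decoding the Device value with the v2 reader:
  attrs := null (not supplied -> null)
  checksum := 0x00
  version := 5
  price := 0.0
  attempts := -2
  country := "beta"
  duration := -7
  writer attrs: unmatched, discarded
  => decoded: {"attrs": null, "checksum": 0x00, "version": 5, "price": 0.0, "attempts": -2, "country": "beta", "duration": -7}
diffs on Device not affecting the asked answer:
  field checksum in record Device: required changed to optional -> affects the rule determinations only; this particular Device value decodes identically
  field duration in record Device: required changed to optional -> affects the rule determinations only; this particular Device value decodes identically

decoded: {"attrs": null, "checksum": 0x00, "version": 5, "price": 0.0, "attempts": -2, "country": "beta", "duration": -7}


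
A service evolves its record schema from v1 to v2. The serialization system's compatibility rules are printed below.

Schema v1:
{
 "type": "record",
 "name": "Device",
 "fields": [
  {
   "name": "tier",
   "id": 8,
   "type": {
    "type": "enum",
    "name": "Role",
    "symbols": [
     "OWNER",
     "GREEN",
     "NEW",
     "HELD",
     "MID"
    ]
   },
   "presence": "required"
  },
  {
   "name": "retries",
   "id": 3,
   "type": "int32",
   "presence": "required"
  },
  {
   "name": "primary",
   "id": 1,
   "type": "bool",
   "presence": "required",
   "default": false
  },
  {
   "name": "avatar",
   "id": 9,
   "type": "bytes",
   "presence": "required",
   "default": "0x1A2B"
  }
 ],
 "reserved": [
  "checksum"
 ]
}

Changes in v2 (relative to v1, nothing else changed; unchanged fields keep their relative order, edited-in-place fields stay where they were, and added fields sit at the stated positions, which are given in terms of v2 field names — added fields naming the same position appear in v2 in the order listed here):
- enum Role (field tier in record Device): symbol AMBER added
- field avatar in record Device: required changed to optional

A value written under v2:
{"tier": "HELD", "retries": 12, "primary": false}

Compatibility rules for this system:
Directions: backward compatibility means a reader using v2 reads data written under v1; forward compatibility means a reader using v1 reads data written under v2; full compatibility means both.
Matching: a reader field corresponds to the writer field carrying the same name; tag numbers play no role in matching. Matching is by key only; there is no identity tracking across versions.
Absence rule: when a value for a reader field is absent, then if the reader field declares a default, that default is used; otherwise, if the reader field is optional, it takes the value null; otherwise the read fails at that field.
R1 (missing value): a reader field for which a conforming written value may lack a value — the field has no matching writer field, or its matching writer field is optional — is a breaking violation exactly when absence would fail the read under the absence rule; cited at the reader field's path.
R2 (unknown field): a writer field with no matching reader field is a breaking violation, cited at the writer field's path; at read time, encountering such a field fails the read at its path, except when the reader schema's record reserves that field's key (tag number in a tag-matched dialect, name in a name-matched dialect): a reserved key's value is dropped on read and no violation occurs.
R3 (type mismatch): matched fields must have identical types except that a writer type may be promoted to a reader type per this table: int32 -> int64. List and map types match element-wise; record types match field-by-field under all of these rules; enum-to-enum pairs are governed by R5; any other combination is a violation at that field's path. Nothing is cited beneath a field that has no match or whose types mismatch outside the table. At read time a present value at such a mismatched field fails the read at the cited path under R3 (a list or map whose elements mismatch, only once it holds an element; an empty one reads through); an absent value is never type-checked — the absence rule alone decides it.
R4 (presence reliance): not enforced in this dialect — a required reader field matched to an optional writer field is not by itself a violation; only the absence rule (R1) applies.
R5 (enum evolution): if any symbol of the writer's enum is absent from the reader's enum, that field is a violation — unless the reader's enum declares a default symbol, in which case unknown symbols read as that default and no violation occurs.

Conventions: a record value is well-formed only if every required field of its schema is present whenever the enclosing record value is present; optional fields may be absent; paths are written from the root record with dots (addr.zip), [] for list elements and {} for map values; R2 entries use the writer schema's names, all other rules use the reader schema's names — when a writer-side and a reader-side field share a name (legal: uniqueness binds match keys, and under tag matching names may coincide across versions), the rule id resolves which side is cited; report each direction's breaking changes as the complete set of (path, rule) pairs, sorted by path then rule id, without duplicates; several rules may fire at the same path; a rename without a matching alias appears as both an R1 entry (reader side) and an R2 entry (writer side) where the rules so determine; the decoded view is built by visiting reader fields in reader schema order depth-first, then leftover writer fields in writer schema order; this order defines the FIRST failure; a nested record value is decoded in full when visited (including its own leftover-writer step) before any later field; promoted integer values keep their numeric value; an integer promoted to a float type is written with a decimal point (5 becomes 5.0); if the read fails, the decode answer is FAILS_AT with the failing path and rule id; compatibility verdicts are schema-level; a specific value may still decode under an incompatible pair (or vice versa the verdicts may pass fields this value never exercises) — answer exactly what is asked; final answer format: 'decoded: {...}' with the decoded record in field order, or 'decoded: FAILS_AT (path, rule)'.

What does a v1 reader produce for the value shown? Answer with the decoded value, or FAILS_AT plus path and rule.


the writer's type comes first in each Device pair
decode walk for Device under reader schema v1:
  tier := "HELD"
  retries := 12
  primary := false
  avatar := 0x1A2B (no value, default fills)
  => decoded: {"tier": "HELD", "retries": 12, "primary": false, "avatar": 0x1A2B}
checking off the Device differences that do not matter here:
  enum Role (field tier in record Device): symbol AMBER added -> matters for Device compatibility verdicts, not for this value's decode
  field avatar in record Device: required changed to optional -> no rule fires on it and the decoded Device view is identical with or without it

decoded: {"tier": "HELD", "retries": 12, "primary": false, "avatar": 0x1A2B}
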